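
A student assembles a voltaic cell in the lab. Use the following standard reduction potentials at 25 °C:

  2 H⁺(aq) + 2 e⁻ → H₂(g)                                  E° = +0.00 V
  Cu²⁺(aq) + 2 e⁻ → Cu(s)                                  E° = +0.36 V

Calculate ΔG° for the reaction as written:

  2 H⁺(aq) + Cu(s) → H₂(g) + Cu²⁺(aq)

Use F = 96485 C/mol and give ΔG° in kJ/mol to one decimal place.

As written, H⁺/H₂ is reduced (cathode) and Cu²⁺/Cu is oxidised (anode), so E°cell = (+0.00) − (+0.36) = -0.36 V.
Balancing electrons gives n = 2.
ΔG° = −nFE° = −(2)(96485)(-0.36) = 69,469 J = +69.5 kJ/mol.

+69.5 kJ/mol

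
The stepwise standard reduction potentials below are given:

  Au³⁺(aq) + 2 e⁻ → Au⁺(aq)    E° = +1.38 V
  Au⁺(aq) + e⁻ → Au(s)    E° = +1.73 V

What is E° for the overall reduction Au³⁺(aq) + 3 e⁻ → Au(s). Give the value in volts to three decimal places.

Since ΔG° = −nFE° is additive over sequential reductions, n₃E°₃ = n₁E°₁ + n₂E°₂.
E°₃ = (2×+1.38 + 1×+1.73) / 3 = (+4.490) / 3 = +1.497 V.

+1.497 V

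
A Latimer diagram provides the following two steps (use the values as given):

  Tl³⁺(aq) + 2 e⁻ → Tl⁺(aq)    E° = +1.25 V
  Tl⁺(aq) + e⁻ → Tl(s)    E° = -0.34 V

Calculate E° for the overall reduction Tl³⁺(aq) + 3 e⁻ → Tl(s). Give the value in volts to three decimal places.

+0.720 V

Since ΔG° = −nFE° is additive over sequential reductions, n₃E°₃ = n₁E°₁ + n₂E°₂.
E°₃ = (2×+1.25 + 1×-0.34) / 3 = (+2.160) / 3 = +0.720 V.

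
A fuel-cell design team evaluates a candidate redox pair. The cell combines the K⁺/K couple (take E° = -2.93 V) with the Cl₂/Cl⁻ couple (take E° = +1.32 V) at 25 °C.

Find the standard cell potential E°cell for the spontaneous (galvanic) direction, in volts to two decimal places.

The Cl₂/Cl⁻ couple has the higher reduction potential, so it is the cathode; K⁺/K is oxidised at the anode.
E°cell = E°(cathode) − E°(anode) = (+1.32) − (-2.93) = +4.25 V.

+4.25 V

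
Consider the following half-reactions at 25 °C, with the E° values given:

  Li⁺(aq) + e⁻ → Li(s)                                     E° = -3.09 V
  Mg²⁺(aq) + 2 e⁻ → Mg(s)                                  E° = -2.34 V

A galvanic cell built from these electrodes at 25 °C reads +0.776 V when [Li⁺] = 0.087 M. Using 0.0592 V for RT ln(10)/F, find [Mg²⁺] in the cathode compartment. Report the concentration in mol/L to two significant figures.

Mg²⁺/Mg is the cathode, Li⁺/Li the anode: E°cell = +0.75 V, n = 2.
Overall reaction: Mg²⁺(aq) + 2 Li(s) → Mg(s) + 2 Li⁺(aq); Q = [Li⁺]^2/[Mg²⁺]^1.
From E = E° − (0.0592/n) log Q: log Q = (E° − E)·n/0.0592 = (+0.75 − (+0.776))·2/0.0592 = -0.8784.
So 1·log[Mg²⁺] = 2·log(0.087) − log Q = -2.1210 − (-0.8784) = -1.2426; [Mg²⁺] = 10^(-1.2426) ≈ 0.057 M.

0.057 M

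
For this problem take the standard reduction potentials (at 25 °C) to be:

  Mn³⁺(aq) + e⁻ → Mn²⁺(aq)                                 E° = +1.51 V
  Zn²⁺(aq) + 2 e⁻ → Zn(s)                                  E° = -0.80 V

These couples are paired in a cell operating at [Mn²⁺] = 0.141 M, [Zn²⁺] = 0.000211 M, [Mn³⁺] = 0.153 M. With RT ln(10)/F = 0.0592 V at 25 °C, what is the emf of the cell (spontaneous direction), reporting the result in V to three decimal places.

+2.421 V

Mn³⁺/Mn²⁺ is the cathode (higher E°), Zn²⁺/Zn the anode: E°cell = +1.51 − (-0.80) = +2.31 V, n = 2.
Overall: 2 Mn³⁺(aq) + Zn(s) → 2 Mn²⁺(aq) + Zn²⁺(aq)
Q = [Mn²⁺]^2·[Zn²⁺] / ([Mn³⁺]^2); log Q = -3.747.
E = E° − (0.0592/n) log Q = +2.31 − (0.0592/2)(-3.747) = +2.421 V.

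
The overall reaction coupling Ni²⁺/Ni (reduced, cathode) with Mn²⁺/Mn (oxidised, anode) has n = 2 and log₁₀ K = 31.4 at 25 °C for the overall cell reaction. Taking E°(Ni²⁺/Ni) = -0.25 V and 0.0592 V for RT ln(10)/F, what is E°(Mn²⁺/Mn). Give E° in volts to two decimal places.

-1.18 V

E°cell = (0.0592/n)·log K = (0.0592/2)(31.4) = +0.929 V.
Since Ni²⁺/Ni is the cathode and Mn²⁺/Mn the anode, E°cell = E°(Ni²⁺/Ni) − E°(Mn²⁺/Mn).
So E°(Mn²⁺/Mn) = E°(Ni²⁺/Ni) − E°cell = (-0.25) − (+0.929) = -1.18 V.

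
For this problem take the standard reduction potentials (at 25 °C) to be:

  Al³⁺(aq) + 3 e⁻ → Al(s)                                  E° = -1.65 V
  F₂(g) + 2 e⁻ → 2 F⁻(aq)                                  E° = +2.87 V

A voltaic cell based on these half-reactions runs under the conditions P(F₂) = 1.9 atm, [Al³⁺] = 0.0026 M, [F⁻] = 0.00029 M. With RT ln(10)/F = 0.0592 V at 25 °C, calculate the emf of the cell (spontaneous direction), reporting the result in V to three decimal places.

F₂/F⁻ is the cathode (higher E°), Al³⁺/Al the anode: E°cell = +2.87 − (-1.65) = +4.52 V, n = 6.
Overall: 3 F₂(g) + 2 Al(s) → 6 F⁻(aq) + 2 Al³⁺(aq)
Q = [F⁻]^6·[Al³⁺]^2 / (P(F₂)^3); log Q = -27.232.
E = E° − (0.0592/n) log Q = +4.52 − (0.0592/6)(-27.232) = +4.789 V.

+4.789 V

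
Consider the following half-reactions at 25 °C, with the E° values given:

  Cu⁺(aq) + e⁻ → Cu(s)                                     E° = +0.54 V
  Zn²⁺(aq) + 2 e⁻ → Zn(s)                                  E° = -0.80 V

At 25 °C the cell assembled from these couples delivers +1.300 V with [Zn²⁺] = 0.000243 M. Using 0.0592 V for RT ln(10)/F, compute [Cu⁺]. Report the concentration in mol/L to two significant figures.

Cu⁺/Cu is the cathode, Zn²⁺/Zn the anode: E°cell = +1.34 V, n = 2.
Overall reaction: 2 Cu⁺(aq) + Zn(s) → 2 Cu(s) + Zn²⁺(aq); Q = [Zn²⁺]^1/[Cu⁺]^2.
From E = E° − (0.0592/n) log Q: log Q = (E° − E)·n/0.0592 = (+1.34 − (+1.300))·2/0.0592 = 1.3514.
So 2·log[Cu⁺] = 1·log(0.000243) − log Q = -3.6144 − (1.3514) = -4.9658; log[Cu⁺] = -4.9658 / 2 = -2.4829; [Cu⁺] = 10^(-2.4829) ≈ 0.0033 M.

0.0033 M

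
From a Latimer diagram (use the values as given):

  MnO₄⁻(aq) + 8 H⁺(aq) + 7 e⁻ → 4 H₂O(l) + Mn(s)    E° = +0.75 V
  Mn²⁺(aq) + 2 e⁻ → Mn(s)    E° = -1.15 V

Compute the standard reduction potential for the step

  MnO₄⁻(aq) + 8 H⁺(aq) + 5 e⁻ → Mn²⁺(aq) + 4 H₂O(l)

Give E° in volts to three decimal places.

Sequential free energies add, so n₃E°₃ = n₁E°₁ + n₂E°₂.
With n₃ = 7, and the known step contributing 2×(-1.15) V, the unknown satisfies 5·E° = 7×(+0.75) − 2×(-1.15) = +7.550.
E° = +7.550 / 5 = +1.510 V.

+1.510 V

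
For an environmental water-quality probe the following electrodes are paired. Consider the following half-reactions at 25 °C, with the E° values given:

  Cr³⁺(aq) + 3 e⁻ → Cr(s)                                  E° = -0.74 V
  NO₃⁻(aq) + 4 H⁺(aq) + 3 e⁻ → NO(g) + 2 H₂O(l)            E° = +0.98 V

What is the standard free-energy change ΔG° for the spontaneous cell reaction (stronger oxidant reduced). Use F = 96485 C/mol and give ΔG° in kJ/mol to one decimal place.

NO₃⁻/NO (E° = +0.98 V) is the cathode; Cr³⁺/Cr (E° = -0.74 V) is the anode, so E°cell = +1.72 V.
Balancing electrons gives n = 3 (lcm of 3 and 3).
ΔG° = −nFE° = −(3)(96485)(+1.72) = -497,863 J = -497.9 kJ/mol.

-497.9 kJ/mol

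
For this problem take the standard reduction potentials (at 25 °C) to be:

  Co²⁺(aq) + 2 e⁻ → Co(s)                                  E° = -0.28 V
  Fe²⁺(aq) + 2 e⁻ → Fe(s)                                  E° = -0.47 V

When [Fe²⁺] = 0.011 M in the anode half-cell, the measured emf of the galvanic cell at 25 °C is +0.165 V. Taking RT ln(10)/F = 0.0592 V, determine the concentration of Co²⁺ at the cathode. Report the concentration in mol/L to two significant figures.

Co²⁺/Co is the cathode, Fe²⁺/Fe the anode: E°cell = +0.19 V, n = 2.
Overall reaction: Co²⁺(aq) + Fe(s) → Co(s) + Fe²⁺(aq); Q = [Fe²⁺]^1/[Co²⁺]^1.
From E = E° − (0.0592/n) log Q: log Q = (E° − E)·n/0.0592 = (+0.19 − (+0.165))·2/0.0592 = 0.8446.
So 1·log[Co²⁺] = 1·log(0.011) − log Q = -1.9586 − (0.8446) = -2.8032; [Co²⁺] = 10^(-2.8032) ≈ 0.0016 M.

0.0016 M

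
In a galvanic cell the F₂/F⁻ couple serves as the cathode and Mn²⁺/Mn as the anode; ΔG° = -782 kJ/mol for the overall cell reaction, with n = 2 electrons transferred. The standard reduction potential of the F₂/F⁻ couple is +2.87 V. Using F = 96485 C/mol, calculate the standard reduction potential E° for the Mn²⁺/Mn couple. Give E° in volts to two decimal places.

E°cell = −ΔG°/(nF) = −(-782×10³)/((2)(96485)) = +4.052 V.
Since F₂/F⁻ is the cathode and Mn²⁺/Mn the anode, E°cell = E°(F₂/F⁻) − E°(Mn²⁺/Mn).
So E°(Mn²⁺/Mn) = E°(F₂/F⁻) − E°cell = (+2.87) − (+4.052) = -1.18 V.

-1.18 V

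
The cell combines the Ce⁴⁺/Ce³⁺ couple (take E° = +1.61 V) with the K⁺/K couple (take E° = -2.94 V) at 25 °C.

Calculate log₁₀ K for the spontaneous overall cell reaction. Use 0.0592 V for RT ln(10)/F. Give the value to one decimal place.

76.9

Cathode: Ce⁴⁺/Ce³⁺; anode: K⁺/K. E°cell = +4.55 V, n = 1.
log K = nE°cell / 0.0592 = (1)(+4.55) / 0.0592 = 76.9.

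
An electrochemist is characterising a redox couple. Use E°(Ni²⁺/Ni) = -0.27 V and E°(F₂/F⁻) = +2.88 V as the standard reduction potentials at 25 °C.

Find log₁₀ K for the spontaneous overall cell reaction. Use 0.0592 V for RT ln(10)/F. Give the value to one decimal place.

Cathode: F₂/F⁻; anode: Ni²⁺/Ni. E°cell = +3.15 V, n = 2.
log K = nE°cell / 0.0592 = (2)(+3.15) / 0.0592 = 106.4.

106.4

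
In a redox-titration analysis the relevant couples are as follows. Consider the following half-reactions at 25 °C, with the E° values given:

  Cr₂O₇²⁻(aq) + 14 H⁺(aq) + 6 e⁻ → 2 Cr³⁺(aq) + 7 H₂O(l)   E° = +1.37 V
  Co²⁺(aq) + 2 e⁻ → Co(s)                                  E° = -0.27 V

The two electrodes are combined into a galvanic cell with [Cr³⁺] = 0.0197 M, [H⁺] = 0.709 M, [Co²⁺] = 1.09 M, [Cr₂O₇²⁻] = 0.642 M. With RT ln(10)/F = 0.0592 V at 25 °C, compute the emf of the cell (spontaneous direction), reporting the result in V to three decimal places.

+1.650 V

Cr₂O₇²⁻/Cr³⁺ is the cathode (higher E°), Co²⁺/Co the anode: E°cell = +1.37 − (-0.27) = +1.64 V, n = 6.
Overall: Cr₂O₇²⁻(aq) + 14 H⁺(aq) + 3 Co(s) → 2 Cr³⁺(aq) + 7 H₂O(l) + 3 Co²⁺(aq)
Q = [Cr³⁺]^2·[Co²⁺]^3 / ([Cr₂O₇²⁻]·[H⁺]^14); log Q = -1.015.
E = E° − (0.0592/n) log Q = +1.64 − (0.0592/6)(-1.015) = +1.650 V.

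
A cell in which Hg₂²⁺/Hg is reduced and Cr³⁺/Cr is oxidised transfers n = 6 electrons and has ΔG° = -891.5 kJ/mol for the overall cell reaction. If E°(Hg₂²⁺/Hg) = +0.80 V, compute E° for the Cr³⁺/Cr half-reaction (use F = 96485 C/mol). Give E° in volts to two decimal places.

-0.74 V

E°cell = −ΔG°/(nF) = −(-891.5×10³)/((6)(96485)) = +1.540 V.
Since Hg₂²⁺/Hg is the cathode and Cr³⁺/Cr the anode, E°cell = E°(Hg₂²⁺/Hg) − E°(Cr³⁺/Cr).
So E°(Cr³⁺/Cr) = E°(Hg₂²⁺/Hg) − E°cell = (+0.80) − (+1.540) = -0.74 V.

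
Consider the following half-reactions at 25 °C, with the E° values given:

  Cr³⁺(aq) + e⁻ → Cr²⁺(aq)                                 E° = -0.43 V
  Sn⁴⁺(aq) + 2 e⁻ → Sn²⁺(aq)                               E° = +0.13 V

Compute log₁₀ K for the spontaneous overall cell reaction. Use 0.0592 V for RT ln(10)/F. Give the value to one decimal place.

Cathode: Sn⁴⁺/Sn²⁺; anode: Cr³⁺/Cr²⁺. E°cell = +0.56 V, n = 2.
log K = nE°cell / 0.0592 = (2)(+0.56) / 0.0592 = 18.9.

18.9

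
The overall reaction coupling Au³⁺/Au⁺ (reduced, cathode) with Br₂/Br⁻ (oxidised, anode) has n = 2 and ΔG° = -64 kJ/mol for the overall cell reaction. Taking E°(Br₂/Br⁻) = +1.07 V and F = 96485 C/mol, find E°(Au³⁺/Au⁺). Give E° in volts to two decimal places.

+1.40 V

E°cell = −ΔG°/(nF) = −(-64×10³)/((2)(96485)) = +0.332 V.
Since Au³⁺/Au⁺ is the cathode and Br₂/Br⁻ the anode, E°cell = E°(Au³⁺/Au⁺) − E°(Br₂/Br⁻).
So E°(Au³⁺/Au⁺) = E°cell + E°(Br₂/Br⁻) = +0.332 + (+1.07) = +1.40 V.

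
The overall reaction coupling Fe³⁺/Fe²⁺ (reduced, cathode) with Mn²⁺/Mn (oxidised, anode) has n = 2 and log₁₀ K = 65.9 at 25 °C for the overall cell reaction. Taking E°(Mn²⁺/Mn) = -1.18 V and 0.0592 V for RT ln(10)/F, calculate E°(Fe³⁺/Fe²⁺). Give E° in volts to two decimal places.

E°cell = (0.0592/n)·log K = (0.0592/2)(65.9) = +1.951 V.
Since Fe³⁺/Fe²⁺ is the cathode and Mn²⁺/Mn the anode, E°cell = E°(Fe³⁺/Fe²⁺) − E°(Mn²⁺/Mn).
So E°(Fe³⁺/Fe²⁺) = E°cell + E°(Mn²⁺/Mn) = +1.951 + (-1.18) = +0.77 V.

+0.77 V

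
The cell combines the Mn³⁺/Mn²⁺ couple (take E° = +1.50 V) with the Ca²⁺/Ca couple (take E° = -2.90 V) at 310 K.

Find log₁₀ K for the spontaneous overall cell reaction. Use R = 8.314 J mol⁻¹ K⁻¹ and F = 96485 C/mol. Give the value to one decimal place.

143.1

Cathode: Mn³⁺/Mn²⁺; anode: Ca²⁺/Ca. E°cell = (+1.50) − (-2.90) = +4.40 V, with n = 2.
ΔG° = −nFE° = −RT ln K, so ln K = nFE°/(RT) = (2)(96485)(+4.40) / ((8.314)(310)) = 329.436.
log₁₀ K = 329.436 / ln 10 = 143.1.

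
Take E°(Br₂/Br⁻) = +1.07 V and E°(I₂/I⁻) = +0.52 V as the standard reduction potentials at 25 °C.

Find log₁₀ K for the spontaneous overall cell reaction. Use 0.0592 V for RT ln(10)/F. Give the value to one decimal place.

18.6

Cathode: Br₂/Br⁻; anode: I₂/I⁻. E°cell = +0.55 V, n = 2.
log K = nE°cell / 0.0592 = (2)(+0.55) / 0.0592 = 18.6.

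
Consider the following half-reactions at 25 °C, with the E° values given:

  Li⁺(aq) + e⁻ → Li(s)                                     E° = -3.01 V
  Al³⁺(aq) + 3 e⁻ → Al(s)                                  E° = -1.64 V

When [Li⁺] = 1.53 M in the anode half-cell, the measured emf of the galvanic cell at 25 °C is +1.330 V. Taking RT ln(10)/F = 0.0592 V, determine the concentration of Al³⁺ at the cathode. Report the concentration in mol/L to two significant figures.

Al³⁺/Al is the cathode, Li⁺/Li the anode: E°cell = +1.37 V, n = 3.
Overall reaction: Al³⁺(aq) + 3 Li(s) → Al(s) + 3 Li⁺(aq); Q = [Li⁺]^3/[Al³⁺]^1.
From E = E° − (0.0592/n) log Q: log Q = (E° − E)·n/0.0592 = (+1.37 − (+1.330))·3/0.0592 = 2.0270.
So 1·log[Al³⁺] = 3·log(1.53) − log Q = 0.5541 − (2.0270) = -1.4729; [Al³⁺] = 10^(-1.4729) ≈ 0.034 M.

0.034 M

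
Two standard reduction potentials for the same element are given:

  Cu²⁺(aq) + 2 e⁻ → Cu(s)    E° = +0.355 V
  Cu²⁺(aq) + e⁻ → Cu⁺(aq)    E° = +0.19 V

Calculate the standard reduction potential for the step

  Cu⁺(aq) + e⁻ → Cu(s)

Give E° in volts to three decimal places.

Sequential free energies add, so n₃E°₃ = n₁E°₁ + n₂E°₂.
With n₃ = 2, and the known step contributing 1×(+0.19) V, the unknown satisfies 1·E° = 2×(+0.355) − 1×(+0.19) = +0.520.
E° = +0.520 / 1 = +0.520 V.

+0.520 V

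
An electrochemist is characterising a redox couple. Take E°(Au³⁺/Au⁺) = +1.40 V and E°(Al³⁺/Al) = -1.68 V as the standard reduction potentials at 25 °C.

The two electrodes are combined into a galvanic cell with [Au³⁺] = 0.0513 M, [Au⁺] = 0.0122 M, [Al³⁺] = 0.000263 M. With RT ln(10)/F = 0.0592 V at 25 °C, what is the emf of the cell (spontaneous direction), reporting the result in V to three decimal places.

+3.169 V

Au³⁺/Au⁺ is the cathode (higher E°), Al³⁺/Al the anode: E°cell = +1.40 − (-1.68) = +3.08 V, n = 6.
Overall: 3 Au³⁺(aq) + 2 Al(s) → 3 Au⁺(aq) + 2 Al³⁺(aq)
Q = [Au⁺]^3·[Al³⁺]^2 / ([Au³⁺]^3); log Q = -9.031.
E = E° − (0.0592/n) log Q = +3.08 − (0.0592/6)(-9.031) = +3.169 V.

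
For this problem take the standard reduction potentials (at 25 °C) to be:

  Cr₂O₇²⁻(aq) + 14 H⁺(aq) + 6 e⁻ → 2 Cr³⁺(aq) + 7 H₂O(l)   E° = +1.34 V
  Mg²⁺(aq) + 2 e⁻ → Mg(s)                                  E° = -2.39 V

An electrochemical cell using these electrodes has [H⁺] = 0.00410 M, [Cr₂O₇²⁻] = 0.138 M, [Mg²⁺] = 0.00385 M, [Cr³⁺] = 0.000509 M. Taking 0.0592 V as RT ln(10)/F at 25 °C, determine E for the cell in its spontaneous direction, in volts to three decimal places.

Cr₂O₇²⁻/Cr³⁺ is the cathode (higher E°), Mg²⁺/Mg the anode: E°cell = +1.34 − (-2.39) = +3.73 V, n = 6.
Overall: Cr₂O₇²⁻(aq) + 14 H⁺(aq) + 3 Mg(s) → 2 Cr³⁺(aq) + 7 H₂O(l) + 3 Mg²⁺(aq)
Q = [Cr³⁺]^2·[Mg²⁺]^3 / ([Cr₂O₇²⁻]·[H⁺]^14); log Q = 20.451.
E = E° − (0.0592/n) log Q = +3.73 − (0.0592/6)(20.451) = +3.528 V.

+3.528 V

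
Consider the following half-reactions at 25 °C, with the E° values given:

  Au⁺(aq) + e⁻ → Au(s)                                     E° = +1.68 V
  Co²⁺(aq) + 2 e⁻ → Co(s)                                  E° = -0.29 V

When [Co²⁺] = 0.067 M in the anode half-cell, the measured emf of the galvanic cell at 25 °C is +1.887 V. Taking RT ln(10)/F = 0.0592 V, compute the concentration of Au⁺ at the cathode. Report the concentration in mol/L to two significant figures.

Au⁺/Au is the cathode, Co²⁺/Co the anode: E°cell = +1.97 V, n = 2.
Overall reaction: 2 Au⁺(aq) + Co(s) → 2 Au(s) + Co²⁺(aq); Q = [Co²⁺]^1/[Au⁺]^2.
From E = E° − (0.0592/n) log Q: log Q = (E° − E)·n/0.0592 = (+1.97 − (+1.887))·2/0.0592 = 2.8041.
So 2·log[Au⁺] = 1·log(0.067) − log Q = -1.1739 − (2.8041) = -3.9780; log[Au⁺] = -3.9780 / 2 = -1.9890; [Au⁺] = 10^(-1.9890) ≈ 0.010 M.

0.010 M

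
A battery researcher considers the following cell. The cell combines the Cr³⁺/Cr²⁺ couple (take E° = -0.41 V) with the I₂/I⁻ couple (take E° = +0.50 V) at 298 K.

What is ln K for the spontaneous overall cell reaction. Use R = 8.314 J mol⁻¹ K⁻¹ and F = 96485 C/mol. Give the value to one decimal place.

Cathode: I₂/I⁻; anode: Cr³⁺/Cr²⁺. E°cell = (+0.50) − (-0.41) = +0.91 V, with n = 2.
ΔG° = −nFE° = −RT ln K, so ln K = nFE°/(RT) = (2)(96485)(+0.91) / ((8.314)(298)) = 70.877.

70.9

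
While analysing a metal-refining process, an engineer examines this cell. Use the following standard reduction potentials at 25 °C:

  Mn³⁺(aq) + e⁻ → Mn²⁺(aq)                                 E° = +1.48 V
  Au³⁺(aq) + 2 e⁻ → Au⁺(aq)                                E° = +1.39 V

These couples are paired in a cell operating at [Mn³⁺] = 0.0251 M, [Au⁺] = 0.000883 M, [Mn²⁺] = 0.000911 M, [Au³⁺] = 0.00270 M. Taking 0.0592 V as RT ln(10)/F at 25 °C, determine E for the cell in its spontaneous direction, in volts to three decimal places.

Mn³⁺/Mn²⁺ is the cathode (higher E°), Au³⁺/Au⁺ the anode: E°cell = +1.48 − (+1.39) = +0.09 V, n = 2.
Overall: 2 Mn³⁺(aq) + Au⁺(aq) → 2 Mn²⁺(aq) + Au³⁺(aq)
Q = [Mn²⁺]^2·[Au³⁺] / ([Mn³⁺]^2·[Au⁺]); log Q = -2.395.
E = E° − (0.0592/n) log Q = +0.09 − (0.0592/2)(-2.395) = +0.161 V.

+0.161 V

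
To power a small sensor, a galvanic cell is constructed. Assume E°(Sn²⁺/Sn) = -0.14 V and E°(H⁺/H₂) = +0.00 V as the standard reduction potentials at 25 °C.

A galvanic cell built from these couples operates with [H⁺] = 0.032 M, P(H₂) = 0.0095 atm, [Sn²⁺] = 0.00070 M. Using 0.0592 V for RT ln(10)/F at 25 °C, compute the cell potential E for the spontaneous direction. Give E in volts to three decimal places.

H⁺/H₂ is the cathode (higher E°), Sn²⁺/Sn the anode: E°cell = +0.00 − (-0.14) = +0.14 V, n = 2.
Overall: 2 H⁺(aq) + Sn(s) → H₂(g) + Sn²⁺(aq)
Q = P(H₂)·[Sn²⁺] / ([H⁺]^2); log Q = -2.187.
E = E° − (0.0592/n) log Q = +0.14 − (0.0592/2)(-2.187) = +0.205 V.

+0.205 V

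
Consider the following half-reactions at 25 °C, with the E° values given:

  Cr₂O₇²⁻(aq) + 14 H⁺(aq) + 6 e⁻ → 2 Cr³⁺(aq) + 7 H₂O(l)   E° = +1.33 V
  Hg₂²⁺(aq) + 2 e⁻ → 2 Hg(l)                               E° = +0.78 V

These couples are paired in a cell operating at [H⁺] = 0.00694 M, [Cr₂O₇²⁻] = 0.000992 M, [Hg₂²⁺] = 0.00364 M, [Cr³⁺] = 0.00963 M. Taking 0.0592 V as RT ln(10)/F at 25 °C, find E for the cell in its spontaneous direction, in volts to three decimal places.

+0.334 V

Cr₂O₇²⁻/Cr³⁺ is the cathode (higher E°), Hg₂²⁺/Hg the anode: E°cell = +1.33 − (+0.78) = +0.55 V, n = 6.
Overall: Cr₂O₇²⁻(aq) + 14 H⁺(aq) + 6 Hg(l) → 2 Cr³⁺(aq) + 7 H₂O(l) + 3 Hg₂²⁺(aq)
Q = [Cr³⁺]^2·[Hg₂²⁺]^3 / ([Cr₂O₇²⁻]·[H⁺]^14); log Q = 21.875.
E = E° − (0.0592/n) log Q = +0.55 − (0.0592/6)(21.875) = +0.334 V.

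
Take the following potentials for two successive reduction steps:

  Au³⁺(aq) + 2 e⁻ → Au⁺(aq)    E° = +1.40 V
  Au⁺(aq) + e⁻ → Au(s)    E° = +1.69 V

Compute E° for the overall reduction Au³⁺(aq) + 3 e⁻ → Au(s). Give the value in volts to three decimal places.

Adding the free-energy changes (−nFE°) of the two steps gives −n₃FE°₃ = −n₁FE°₁ − n₂FE°₂.
E°₃ = (2×+1.40 + 1×+1.69) / 3 = (+4.490) / 3 = +1.497 V.
Simply averaging or adding the two E° values would be wrong; the electron-weighted sum is required.

+1.497 V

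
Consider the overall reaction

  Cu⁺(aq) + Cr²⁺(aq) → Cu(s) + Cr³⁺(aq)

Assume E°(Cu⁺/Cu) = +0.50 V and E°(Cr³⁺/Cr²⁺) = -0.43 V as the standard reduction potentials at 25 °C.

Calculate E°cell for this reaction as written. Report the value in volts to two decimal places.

+0.93 V

The Cu⁺/Cu couple has the higher reduction potential, so it is the cathode; Cr³⁺/Cr²⁺ is oxidised at the anode.
E°cell = E°(cathode) − E°(anode) = (+0.50) − (-0.43) = +0.93 V.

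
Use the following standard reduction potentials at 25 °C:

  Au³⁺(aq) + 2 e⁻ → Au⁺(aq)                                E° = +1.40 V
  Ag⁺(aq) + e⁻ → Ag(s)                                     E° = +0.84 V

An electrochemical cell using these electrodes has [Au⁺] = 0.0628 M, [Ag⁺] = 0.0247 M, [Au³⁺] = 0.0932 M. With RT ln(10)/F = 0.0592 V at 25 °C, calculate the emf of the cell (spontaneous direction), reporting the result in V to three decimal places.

+0.660 V

Au³⁺/Au⁺ is the cathode (higher E°), Ag⁺/Ag the anode: E°cell = +1.40 − (+0.84) = +0.56 V, n = 2.
Overall: Au³⁺(aq) + 2 Ag(s) → Au⁺(aq) + 2 Ag⁺(aq)
Q = [Au⁺]·[Ag⁺]^2 / ([Au³⁺]); log Q = -3.386.
E = E° − (0.0592/n) log Q = +0.56 − (0.0592/2)(-3.386) = +0.660 V.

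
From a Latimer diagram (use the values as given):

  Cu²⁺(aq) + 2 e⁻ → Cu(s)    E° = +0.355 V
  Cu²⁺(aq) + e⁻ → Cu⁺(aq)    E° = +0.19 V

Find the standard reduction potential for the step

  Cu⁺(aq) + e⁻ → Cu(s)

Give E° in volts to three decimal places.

Sequential free energies add, so n₃E°₃ = n₁E°₁ + n₂E°₂.
With n₃ = 2, and the known step contributing 1×(+0.19) V, the unknown satisfies 1·E° = 2×(+0.355) − 1×(+0.19) = +0.520.
E° = +0.520 / 1 = +0.520 V.

+0.520 V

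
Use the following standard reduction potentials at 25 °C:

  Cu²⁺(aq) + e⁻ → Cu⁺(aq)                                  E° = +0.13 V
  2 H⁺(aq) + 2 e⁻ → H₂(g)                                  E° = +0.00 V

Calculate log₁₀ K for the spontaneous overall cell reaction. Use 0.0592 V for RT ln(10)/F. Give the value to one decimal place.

4.4

Cathode: Cu²⁺/Cu⁺; anode: H⁺/H₂. E°cell = +0.13 V, n = 2.
log K = nE°cell / 0.0592 = (2)(+0.13) / 0.0592 = 4.4.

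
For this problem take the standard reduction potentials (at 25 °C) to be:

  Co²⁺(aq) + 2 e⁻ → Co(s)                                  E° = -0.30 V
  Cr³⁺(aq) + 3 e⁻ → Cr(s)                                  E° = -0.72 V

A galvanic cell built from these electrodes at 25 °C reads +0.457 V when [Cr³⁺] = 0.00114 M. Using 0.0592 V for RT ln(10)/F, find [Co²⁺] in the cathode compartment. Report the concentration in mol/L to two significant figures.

Co²⁺/Co is the cathode, Cr³⁺/Cr the anode: E°cell = +0.42 V, n = 6.
Overall reaction: 3 Co²⁺(aq) + 2 Cr(s) → 3 Co(s) + 2 Cr³⁺(aq); Q = [Cr³⁺]^2/[Co²⁺]^3.
From E = E° − (0.0592/n) log Q: log Q = (E° − E)·n/0.0592 = (+0.42 − (+0.457))·6/0.0592 = -3.7500.
So 3·log[Co²⁺] = 2·log(0.00114) − log Q = -5.8862 − (-3.7500) = -2.1362; log[Co²⁺] = -2.1362 / 3 = -0.7121; [Co²⁺] = 10^(-0.7121) ≈ 0.19 M.

0.19 M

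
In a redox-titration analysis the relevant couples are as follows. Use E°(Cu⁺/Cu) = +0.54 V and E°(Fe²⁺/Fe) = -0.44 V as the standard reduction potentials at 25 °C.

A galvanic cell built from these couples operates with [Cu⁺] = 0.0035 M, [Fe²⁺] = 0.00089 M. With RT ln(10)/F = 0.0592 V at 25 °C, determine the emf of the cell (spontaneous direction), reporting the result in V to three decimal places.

+0.925 V

Cu⁺/Cu is the cathode (higher E°), Fe²⁺/Fe the anode: E°cell = +0.54 − (-0.44) = +0.98 V, n = 2.
Overall: 2 Cu⁺(aq) + Fe(s) → 2 Cu(s) + Fe²⁺(aq)
Q = [Fe²⁺] / ([Cu⁺]^2); log Q = 1.861.
E = E° − (0.0592/n) log Q = +0.98 − (0.0592/2)(1.861) = +0.925 V.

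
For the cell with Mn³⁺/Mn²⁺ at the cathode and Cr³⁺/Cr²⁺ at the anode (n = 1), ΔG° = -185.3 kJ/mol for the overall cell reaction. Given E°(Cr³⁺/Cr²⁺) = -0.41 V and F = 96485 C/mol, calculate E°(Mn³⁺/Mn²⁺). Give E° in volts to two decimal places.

E°cell = −ΔG°/(nF) = −(-185.3×10³)/((1)(96485)) = +1.921 V.
Since Mn³⁺/Mn²⁺ is the cathode and Cr³⁺/Cr²⁺ the anode, E°cell = E°(Mn³⁺/Mn²⁺) − E°(Cr³⁺/Cr²⁺).
So E°(Mn³⁺/Mn²⁺) = E°cell + E°(Cr³⁺/Cr²⁺) = +1.921 + (-0.41) = +1.51 V.

+1.51 V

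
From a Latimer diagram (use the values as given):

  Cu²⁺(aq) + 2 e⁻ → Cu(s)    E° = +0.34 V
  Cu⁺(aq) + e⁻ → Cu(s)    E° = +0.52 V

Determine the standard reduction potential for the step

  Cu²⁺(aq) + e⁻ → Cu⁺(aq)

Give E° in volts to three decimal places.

+0.160 V

Sequential free energies add, so n₃E°₃ = n₁E°₁ + n₂E°₂.
With n₃ = 2, and the known step contributing 1×(+0.52) V, the unknown satisfies 1·E° = 2×(+0.34) − 1×(+0.52) = +0.160.
E° = +0.160 / 1 = +0.160 V.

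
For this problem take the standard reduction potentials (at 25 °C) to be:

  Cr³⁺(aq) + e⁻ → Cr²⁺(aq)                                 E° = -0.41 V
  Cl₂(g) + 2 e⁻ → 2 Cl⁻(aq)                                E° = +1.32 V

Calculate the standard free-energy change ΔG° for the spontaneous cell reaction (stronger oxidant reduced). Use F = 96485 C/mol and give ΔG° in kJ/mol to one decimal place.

-333.8 kJ/mol

Cl₂/Cl⁻ (E° = +1.32 V) is the cathode; Cr³⁺/Cr²⁺ (E° = -0.41 V) is the anode, so E°cell = +1.73 V.
Balancing electrons gives n = 2 (lcm of 2 and 1).
ΔG° = −nFE° = −(2)(96485)(+1.73) = -333,838 J = -333.8 kJ/mol.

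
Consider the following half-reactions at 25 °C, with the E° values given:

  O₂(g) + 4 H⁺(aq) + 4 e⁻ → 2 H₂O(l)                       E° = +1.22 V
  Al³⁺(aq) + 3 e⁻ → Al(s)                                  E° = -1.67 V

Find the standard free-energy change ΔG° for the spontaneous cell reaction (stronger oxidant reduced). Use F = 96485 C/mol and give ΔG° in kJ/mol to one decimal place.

O₂/H₂O (E° = +1.22 V) is the cathode; Al³⁺/Al (E° = -1.67 V) is the anode, so E°cell = +2.89 V.
Balancing electrons gives n = 12 (lcm of 4 and 3).
ΔG° = −nFE° = −(12)(96485)(+2.89) = -3,346,100 J = -3346.1 kJ/mol.

-3346.1 kJ/mol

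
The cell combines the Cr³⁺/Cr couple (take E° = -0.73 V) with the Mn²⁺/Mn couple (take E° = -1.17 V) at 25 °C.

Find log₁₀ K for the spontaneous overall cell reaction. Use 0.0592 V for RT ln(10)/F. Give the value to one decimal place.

Cathode: Cr³⁺/Cr; anode: Mn²⁺/Mn. E°cell = +0.44 V, n = 6.
log K = nE°cell / 0.0592 = (6)(+0.44) / 0.0592 = 44.6.

44.6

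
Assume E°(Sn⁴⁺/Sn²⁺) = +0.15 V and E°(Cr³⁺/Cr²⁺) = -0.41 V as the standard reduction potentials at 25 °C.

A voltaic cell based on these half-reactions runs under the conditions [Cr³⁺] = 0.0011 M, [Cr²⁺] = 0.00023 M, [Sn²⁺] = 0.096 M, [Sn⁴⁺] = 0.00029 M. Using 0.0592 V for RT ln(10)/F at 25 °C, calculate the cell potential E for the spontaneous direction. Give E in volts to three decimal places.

Sn⁴⁺/Sn²⁺ is the cathode (higher E°), Cr³⁺/Cr²⁺ the anode: E°cell = +0.15 − (-0.41) = +0.56 V, n = 2.
Overall: Sn⁴⁺(aq) + 2 Cr²⁺(aq) → Sn²⁺(aq) + 2 Cr³⁺(aq)
Q = [Sn²⁺]·[Cr³⁺]^2 / ([Sn⁴⁺]·[Cr²⁺]^2); log Q = 3.879.
E = E° − (0.0592/n) log Q = +0.56 − (0.0592/2)(3.879) = +0.445 V.

+0.445 V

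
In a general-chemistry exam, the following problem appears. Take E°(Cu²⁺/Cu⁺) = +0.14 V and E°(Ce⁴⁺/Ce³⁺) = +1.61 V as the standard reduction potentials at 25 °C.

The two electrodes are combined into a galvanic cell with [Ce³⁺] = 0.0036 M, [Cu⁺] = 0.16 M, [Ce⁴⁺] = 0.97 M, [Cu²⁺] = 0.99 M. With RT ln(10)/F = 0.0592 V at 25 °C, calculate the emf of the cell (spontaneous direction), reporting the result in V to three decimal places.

+1.567 V

Ce⁴⁺/Ce³⁺ is the cathode (higher E°), Cu²⁺/Cu⁺ the anode: E°cell = +1.61 − (+0.14) = +1.47 V, n = 1.
Overall: Ce⁴⁺(aq) + Cu⁺(aq) → Ce³⁺(aq) + Cu²⁺(aq)
Q = [Ce³⁺]·[Cu²⁺] / ([Ce⁴⁺]·[Cu⁺]); log Q = -1.639.
E = E° − (0.0592/n) log Q = +1.47 − (0.0592/1)(-1.639) = +1.567 V.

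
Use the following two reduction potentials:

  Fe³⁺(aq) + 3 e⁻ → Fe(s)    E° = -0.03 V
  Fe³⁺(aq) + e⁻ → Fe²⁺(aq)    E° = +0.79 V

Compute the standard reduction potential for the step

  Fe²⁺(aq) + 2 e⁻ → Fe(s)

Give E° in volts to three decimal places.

Sequential free energies add, so n₃E°₃ = n₁E°₁ + n₂E°₂.
With n₃ = 3, and the known step contributing 1×(+0.79) V, the unknown satisfies 2·E° = 3×(-0.03) − 1×(+0.79) = -0.880.
E° = -0.880 / 2 = -0.440 V.

-0.440 V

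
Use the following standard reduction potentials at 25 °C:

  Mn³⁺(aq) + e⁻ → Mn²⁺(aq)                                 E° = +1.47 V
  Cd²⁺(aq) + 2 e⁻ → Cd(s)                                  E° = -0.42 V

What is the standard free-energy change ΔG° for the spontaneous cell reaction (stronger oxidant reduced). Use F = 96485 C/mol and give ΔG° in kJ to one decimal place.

-364.7 kJ

Mn³⁺/Mn²⁺ (E° = +1.47 V) is the cathode; Cd²⁺/Cd (E° = -0.42 V) is the anode, so E°cell = +1.89 V.
Balancing electrons gives n = 2 (lcm of 1 and 2).
ΔG° = −nFE° = −(2)(96485)(+1.89) = -364,713 J = -364.7 kJ.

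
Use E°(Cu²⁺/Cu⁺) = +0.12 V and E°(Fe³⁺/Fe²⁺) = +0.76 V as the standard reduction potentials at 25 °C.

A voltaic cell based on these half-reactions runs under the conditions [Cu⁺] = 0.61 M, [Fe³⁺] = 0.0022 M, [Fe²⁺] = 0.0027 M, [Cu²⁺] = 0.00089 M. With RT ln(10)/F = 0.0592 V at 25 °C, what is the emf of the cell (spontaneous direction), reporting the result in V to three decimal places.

Fe³⁺/Fe²⁺ is the cathode (higher E°), Cu²⁺/Cu⁺ the anode: E°cell = +0.76 − (+0.12) = +0.64 V, n = 1.
Overall: Fe³⁺(aq) + Cu⁺(aq) → Fe²⁺(aq) + Cu²⁺(aq)
Q = [Fe²⁺]·[Cu²⁺] / ([Fe³⁺]·[Cu⁺]); log Q = -2.747.
E = E° − (0.0592/n) log Q = +0.64 − (0.0592/1)(-2.747) = +0.803 V.

+0.803 V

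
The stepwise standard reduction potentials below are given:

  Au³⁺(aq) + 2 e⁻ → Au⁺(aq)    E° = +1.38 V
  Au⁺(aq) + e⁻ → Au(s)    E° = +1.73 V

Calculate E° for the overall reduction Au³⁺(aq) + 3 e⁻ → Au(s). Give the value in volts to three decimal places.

Adding the free-energy changes (−nFE°) of the two steps gives −n₃FE°₃ = −n₁FE°₁ − n₂FE°₂.
E°₃ = (2×+1.38 + 1×+1.73) / 3 = (+4.490) / 3 = +1.497 V.
Simply averaging or adding the two E° values would be wrong; the electron-weighted sum is required.

+1.497 V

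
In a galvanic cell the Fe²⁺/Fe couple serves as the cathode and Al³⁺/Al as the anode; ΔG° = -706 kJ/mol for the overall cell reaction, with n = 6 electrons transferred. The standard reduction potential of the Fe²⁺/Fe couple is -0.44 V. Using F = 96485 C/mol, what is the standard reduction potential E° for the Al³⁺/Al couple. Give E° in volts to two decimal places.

E°cell = −ΔG°/(nF) = −(-706×10³)/((6)(96485)) = +1.220 V.
Since Fe²⁺/Fe is the cathode and Al³⁺/Al the anode, E°cell = E°(Fe²⁺/Fe) − E°(Al³⁺/Al).
So E°(Al³⁺/Al) = E°(Fe²⁺/Fe) − E°cell = (-0.44) − (+1.220) = -1.66 V.

-1.66 V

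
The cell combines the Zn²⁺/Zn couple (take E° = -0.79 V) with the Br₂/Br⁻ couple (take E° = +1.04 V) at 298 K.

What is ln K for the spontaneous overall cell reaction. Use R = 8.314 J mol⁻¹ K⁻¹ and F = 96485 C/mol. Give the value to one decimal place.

Cathode: Br₂/Br⁻; anode: Zn²⁺/Zn. E°cell = (+1.04) − (-0.79) = +1.83 V, with n = 2.
ΔG° = −nFE° = −RT ln K, so ln K = nFE°/(RT) = (2)(96485)(+1.83) / ((8.314)(298)) = 142.533.

142.5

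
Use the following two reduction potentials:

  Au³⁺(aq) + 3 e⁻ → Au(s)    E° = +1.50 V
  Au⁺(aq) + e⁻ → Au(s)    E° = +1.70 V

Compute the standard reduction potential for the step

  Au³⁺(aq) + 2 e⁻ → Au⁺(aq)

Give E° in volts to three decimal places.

Sequential free energies add, so n₃E°₃ = n₁E°₁ + n₂E°₂.
With n₃ = 3, and the known step contributing 1×(+1.70) V, the unknown satisfies 2·E° = 3×(+1.50) − 1×(+1.70) = +2.800.
E° = +2.800 / 2 = +1.400 V.

+1.400 V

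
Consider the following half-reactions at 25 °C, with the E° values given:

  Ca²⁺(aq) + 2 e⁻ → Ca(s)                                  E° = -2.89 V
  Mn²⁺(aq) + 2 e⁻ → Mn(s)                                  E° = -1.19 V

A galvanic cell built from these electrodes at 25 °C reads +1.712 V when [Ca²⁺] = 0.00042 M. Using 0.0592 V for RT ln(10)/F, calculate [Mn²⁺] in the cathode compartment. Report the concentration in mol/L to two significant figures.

0.0011 M

Mn²⁺/Mn is the cathode, Ca²⁺/Ca the anode: E°cell = +1.70 V, n = 2.
Overall reaction: Mn²⁺(aq) + Ca(s) → Mn(s) + Ca²⁺(aq); Q = [Ca²⁺]^1/[Mn²⁺]^1.
From E = E° − (0.0592/n) log Q: log Q = (E° − E)·n/0.0592 = (+1.70 − (+1.712))·2/0.0592 = -0.4054.
So 1·log[Mn²⁺] = 1·log(0.00042) − log Q = -3.3768 − (-0.4054) = -2.9714; [Mn²⁺] = 10^(-2.9714) ≈ 0.0011 M.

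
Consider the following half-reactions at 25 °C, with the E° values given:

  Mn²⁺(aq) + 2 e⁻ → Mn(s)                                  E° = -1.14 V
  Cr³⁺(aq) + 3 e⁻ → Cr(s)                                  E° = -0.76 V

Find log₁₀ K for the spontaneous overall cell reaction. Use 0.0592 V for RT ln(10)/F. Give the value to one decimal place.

Cathode: Cr³⁺/Cr; anode: Mn²⁺/Mn. E°cell = +0.38 V, n = 6.
log K = nE°cell / 0.0592 = (6)(+0.38) / 0.0592 = 38.5.

38.5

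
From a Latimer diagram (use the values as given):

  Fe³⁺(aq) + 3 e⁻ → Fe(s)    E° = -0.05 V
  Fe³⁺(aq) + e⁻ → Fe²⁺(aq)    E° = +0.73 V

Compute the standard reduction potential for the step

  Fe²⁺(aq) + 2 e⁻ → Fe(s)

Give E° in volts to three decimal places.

-0.440 V

Sequential free energies add, so n₃E°₃ = n₁E°₁ + n₂E°₂.
With n₃ = 3, and the known step contributing 1×(+0.73) V, the unknown satisfies 2·E° = 3×(-0.05) − 1×(+0.73) = -0.880.
E° = -0.880 / 2 = -0.440 V.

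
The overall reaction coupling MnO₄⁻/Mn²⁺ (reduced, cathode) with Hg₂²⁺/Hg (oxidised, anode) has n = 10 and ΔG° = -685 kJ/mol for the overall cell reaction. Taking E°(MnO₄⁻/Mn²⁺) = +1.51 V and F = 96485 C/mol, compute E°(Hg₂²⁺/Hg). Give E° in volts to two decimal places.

E°cell = −ΔG°/(nF) = −(-685×10³)/((10)(96485)) = +0.710 V.
Since MnO₄⁻/Mn²⁺ is the cathode and Hg₂²⁺/Hg the anode, E°cell = E°(MnO₄⁻/Mn²⁺) − E°(Hg₂²⁺/Hg).
So E°(Hg₂²⁺/Hg) = E°(MnO₄⁻/Mn²⁺) − E°cell = (+1.51) − (+0.710) = +0.80 V.

+0.80 V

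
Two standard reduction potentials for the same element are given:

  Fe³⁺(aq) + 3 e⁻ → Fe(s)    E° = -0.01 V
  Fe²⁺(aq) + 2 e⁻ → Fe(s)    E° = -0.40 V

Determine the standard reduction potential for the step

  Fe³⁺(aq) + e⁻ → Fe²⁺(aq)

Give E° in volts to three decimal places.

Sequential free energies add, so n₃E°₃ = n₁E°₁ + n₂E°₂.
With n₃ = 3, and the known step contributing 2×(-0.40) V, the unknown satisfies 1·E° = 3×(-0.01) − 2×(-0.40) = +0.770.
E° = +0.770 / 1 = +0.770 V.

+0.770 V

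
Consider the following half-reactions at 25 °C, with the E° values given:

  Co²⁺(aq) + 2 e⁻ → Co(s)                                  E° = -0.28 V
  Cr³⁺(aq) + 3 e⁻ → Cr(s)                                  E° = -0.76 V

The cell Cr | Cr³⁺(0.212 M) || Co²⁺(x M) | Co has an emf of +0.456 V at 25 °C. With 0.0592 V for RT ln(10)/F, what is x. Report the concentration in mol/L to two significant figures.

0.055 M

Co²⁺/Co is the cathode, Cr³⁺/Cr the anode: E°cell = +0.48 V, n = 6.
Overall reaction: 3 Co²⁺(aq) + 2 Cr(s) → 3 Co(s) + 2 Cr³⁺(aq); Q = [Cr³⁺]^2/[Co²⁺]^3.
From E = E° − (0.0592/n) log Q: log Q = (E° − E)·n/0.0592 = (+0.48 − (+0.456))·6/0.0592 = 2.4324.
So 3·log[Co²⁺] = 2·log(0.212) − log Q = -1.3473 − (2.4324) = -3.7797; log[Co²⁺] = -3.7797 / 3 = -1.2599; [Co²⁺] = 10^(-1.2599) ≈ 0.055 M.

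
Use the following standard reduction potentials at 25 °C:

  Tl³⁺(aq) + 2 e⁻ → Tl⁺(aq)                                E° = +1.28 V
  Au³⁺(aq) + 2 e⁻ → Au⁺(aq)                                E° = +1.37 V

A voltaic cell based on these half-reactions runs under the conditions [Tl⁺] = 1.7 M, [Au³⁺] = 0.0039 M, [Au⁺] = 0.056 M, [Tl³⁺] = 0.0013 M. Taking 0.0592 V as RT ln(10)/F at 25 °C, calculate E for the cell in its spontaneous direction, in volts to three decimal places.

Au³⁺/Au⁺ is the cathode (higher E°), Tl³⁺/Tl⁺ the anode: E°cell = +1.37 − (+1.28) = +0.09 V, n = 2.
Overall: Au³⁺(aq) + Tl⁺(aq) → Au⁺(aq) + Tl³⁺(aq)
Q = [Au⁺]·[Tl³⁺] / ([Au³⁺]·[Tl⁺]); log Q = -1.959.
E = E° − (0.0592/n) log Q = +0.09 − (0.0592/2)(-1.959) = +0.148 V.

+0.148 V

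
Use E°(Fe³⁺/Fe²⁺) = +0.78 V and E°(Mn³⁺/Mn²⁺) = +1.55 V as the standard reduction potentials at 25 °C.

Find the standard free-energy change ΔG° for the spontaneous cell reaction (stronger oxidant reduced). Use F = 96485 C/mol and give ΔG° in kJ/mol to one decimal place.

-74.3 kJ/mol

Mn³⁺/Mn²⁺ (E° = +1.55 V) is the cathode; Fe³⁺/Fe²⁺ (E° = +0.78 V) is the anode, so E°cell = +0.77 V.
Balancing electrons gives n = 1 (lcm of 1 and 1).
ΔG° = −nFE° = −(1)(96485)(+0.77) = -74,293 J = -74.3 kJ/mol.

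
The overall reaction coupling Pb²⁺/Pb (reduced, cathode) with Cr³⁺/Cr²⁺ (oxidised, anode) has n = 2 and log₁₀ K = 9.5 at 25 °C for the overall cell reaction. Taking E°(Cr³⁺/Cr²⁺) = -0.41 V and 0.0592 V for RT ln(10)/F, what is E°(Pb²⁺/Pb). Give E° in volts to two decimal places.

E°cell = (0.0592/n)·log K = (0.0592/2)(9.5) = +0.281 V.
Since Pb²⁺/Pb is the cathode and Cr³⁺/Cr²⁺ the anode, E°cell = E°(Pb²⁺/Pb) − E°(Cr³⁺/Cr²⁺).
So E°(Pb²⁺/Pb) = E°cell + E°(Cr³⁺/Cr²⁺) = +0.281 + (-0.41) = -0.13 V.

-0.13 V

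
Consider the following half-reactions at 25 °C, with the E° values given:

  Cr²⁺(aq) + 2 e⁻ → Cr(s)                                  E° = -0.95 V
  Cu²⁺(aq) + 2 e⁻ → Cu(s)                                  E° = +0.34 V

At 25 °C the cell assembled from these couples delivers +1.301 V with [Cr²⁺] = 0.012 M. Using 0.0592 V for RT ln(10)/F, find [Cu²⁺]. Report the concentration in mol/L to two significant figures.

Cu²⁺/Cu is the cathode, Cr²⁺/Cr the anode: E°cell = +1.29 V, n = 2.
Overall reaction: Cu²⁺(aq) + Cr(s) → Cu(s) + Cr²⁺(aq); Q = [Cr²⁺]^1/[Cu²⁺]^1.
From E = E° − (0.0592/n) log Q: log Q = (E° − E)·n/0.0592 = (+1.29 − (+1.301))·2/0.0592 = -0.3716.
So 1·log[Cu²⁺] = 1·log(0.012) − log Q = -1.9208 − (-0.3716) = -1.5492; [Cu²⁺] = 10^(-1.5492) ≈ 0.028 M.

0.028 M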